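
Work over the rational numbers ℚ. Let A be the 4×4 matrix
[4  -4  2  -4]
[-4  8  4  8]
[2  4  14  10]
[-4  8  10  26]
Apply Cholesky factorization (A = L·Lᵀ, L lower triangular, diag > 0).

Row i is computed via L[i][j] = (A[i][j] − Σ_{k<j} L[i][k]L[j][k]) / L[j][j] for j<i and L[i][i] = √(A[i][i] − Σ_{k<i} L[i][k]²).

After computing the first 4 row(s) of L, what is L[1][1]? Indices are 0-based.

L[1][1] = 2

Step 1: L[0][0] = √(4) = 2.
  L[1][0] = (-4) / L[0][0] = -2.
Step 2: L[1][1] = √(4) = 2.
  L[2][0] = (2) / L[0][0] = 1.
  L[2][1] = (6) / L[1][1] = 3.
Step 3: L[2][2] = √(4) = 2.
  L[3][0] = (-4) / L[0][0] = -2.
  L[3][1] = (4) / L[1][1] = 2.
  L[3][2] = (6) / L[2][2] = 3.
Step 4: L[3][3] = √(9) = 3.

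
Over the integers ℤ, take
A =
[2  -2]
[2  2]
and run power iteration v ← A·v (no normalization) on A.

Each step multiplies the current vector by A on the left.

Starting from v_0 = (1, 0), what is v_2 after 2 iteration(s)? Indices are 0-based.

v_0 = (1, 0).
v_1 = A·v_0 = (2, 2).
v_2 = A·v_1 = (0, 8).

v_2 = (0, 8)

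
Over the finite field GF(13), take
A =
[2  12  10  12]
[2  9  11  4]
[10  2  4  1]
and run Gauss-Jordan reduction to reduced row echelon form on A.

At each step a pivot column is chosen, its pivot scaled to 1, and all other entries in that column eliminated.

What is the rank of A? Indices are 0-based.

[1] R0 /= 2  ⇒  (1, 6, 5, 6)
     R1 -= 2·R0  ⇒  (0, 10, 1, 5)
     R2 -= 10·R0  ⇒  (0, 7, 6, 6)
[2] R1 /= 10  ⇒  (0, 1, 4, 7)
     R0 -= 6·R1  ⇒  (1, 0, 7, 3)
     R2 -= 7·R1  ⇒  (0, 0, 4, 9)
[3] R2 /= 4  ⇒  (0, 0, 1, 12)
     R0 -= 7·R2  ⇒  (1, 0, 0, 10)
     R1 -= 4·R2  ⇒  (0, 1, 0, 11)

rank = 3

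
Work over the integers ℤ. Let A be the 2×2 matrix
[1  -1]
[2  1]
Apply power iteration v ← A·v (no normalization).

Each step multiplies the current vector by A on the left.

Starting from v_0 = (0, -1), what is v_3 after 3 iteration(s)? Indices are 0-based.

v_0 = (0, -1).
v_1 = A·v_0 = (1, -1).
v_2 = A·v_1 = (2, 1).
v_3 = A·v_2 = (1, 5).

v_3 = (1, 5)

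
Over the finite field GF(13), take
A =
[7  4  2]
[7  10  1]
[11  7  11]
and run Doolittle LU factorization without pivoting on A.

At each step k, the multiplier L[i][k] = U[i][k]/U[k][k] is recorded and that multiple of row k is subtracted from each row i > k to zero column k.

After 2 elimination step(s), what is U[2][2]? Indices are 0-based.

k=0: U[0][0]=7
  eliminate (1,0): mult=1, new row 1: (0, 6, 12); set L[1][0]=1
  eliminate (2,0): mult=9, new row 2: (0, 10, 6); set L[2][0]=9
k=1: U[1][1]=6
  eliminate (2,1): mult=6, new row 2: (0, 0, 12); set L[2][1]=6

U[2][2] = 12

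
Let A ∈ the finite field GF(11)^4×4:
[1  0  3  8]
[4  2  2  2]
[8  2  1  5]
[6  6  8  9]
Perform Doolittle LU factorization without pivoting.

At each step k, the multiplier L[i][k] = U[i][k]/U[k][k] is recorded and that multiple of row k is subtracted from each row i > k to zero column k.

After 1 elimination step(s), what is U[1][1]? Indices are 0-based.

[col 0] pivot 1
  R1 -= 4*R0 → (0, 2, 1, 3)  (L[1][0] := 4)
  R2 -= 8*R0 → (0, 2, 10, 7)  (L[2][0] := 8)
  R3 -= 6*R0 → (0, 6, 1, 5)  (L[3][0] := 6)

U[1][1] = 2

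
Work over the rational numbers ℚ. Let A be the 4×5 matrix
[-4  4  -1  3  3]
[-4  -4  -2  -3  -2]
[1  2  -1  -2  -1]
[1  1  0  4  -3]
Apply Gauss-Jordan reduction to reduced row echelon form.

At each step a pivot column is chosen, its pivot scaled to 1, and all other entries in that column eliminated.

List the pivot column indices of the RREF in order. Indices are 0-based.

pivot columns: 0, 1, 2, 3

step 1: normalize row 0 (÷-4) = (1, -1, 1/4, -3/4, -3/4)
  row 1: subtract -4×row0 = (0, -8, -1, -6, -5)
  row 2: subtract 1×row0 = (0, 3, -5/4, -5/4, -1/4)
  row 3: subtract 1×row0 = (0, 2, -1/4, 19/4, -9/4)
step 2: normalize row 1 (÷-8) = (0, 1, 1/8, 3/4, 5/8)
  row 0: subtract -1×row1 = (1, 0, 3/8, 0, -1/8)
  row 2: subtract 3×row1 = (0, 0, -13/8, -7/2, -17/8)
  row 3: subtract 2×row1 = (0, 0, -1/2, 13/4, -7/2)
step 3: normalize row 2 (÷-13/8) = (0, 0, 1, 28/13, 17/13)
  row 0: subtract 3/8×row2 = (1, 0, 0, -21/26, -8/13)
  row 1: subtract 1/8×row2 = (0, 1, 0, 25/52, 6/13)
  row 3: subtract -1/2×row2 = (0, 0, 0, 225/52, -37/13)
step 4: normalize row 3 (÷225/52) = (0, 0, 0, 1, -148/225)
  row 0: subtract -21/26×row3 = (1, 0, 0, 0, -86/75)
  row 1: subtract 25/52×row3 = (0, 1, 0, 0, 7/9)
  row 2: subtract 28/13×row3 = (0, 0, 1, 0, 613/225)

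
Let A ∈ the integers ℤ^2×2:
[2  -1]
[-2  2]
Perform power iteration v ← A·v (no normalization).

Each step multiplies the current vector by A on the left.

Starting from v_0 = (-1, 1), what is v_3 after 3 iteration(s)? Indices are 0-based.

v_0 = (-1, 1).
v_1 = A·v_0 = (-3, 4).
v_2 = A·v_1 = (-10, 14).
v_3 = A·v_2 = (-34, 48).

v_3 = (-34, 48)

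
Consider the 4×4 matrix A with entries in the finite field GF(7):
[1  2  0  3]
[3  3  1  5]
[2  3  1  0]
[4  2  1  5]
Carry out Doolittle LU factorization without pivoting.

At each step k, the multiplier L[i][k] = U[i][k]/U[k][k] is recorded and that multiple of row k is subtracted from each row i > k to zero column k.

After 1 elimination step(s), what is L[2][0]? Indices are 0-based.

L[2][0] = 2

k=0: U[0][0]=1
  eliminate (1,0): mult=3, new row 1: (0, 4, 1, 3); set L[1][0]=3
  eliminate (2,0): mult=2, new row 2: (0, 6, 1, 1); set L[2][0]=2
  eliminate (3,0): mult=4, new row 3: (0, 1, 1, 0); set L[3][0]=4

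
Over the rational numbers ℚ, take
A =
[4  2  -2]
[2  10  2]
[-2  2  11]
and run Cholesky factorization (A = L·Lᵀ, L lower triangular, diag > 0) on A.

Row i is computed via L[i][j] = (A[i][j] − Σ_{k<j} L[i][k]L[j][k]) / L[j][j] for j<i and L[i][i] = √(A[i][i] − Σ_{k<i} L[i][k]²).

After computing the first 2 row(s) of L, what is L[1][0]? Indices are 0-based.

L[1][0] = 1

Step 1: L[0][0] = √(4) = 2.
  L[1][0] = (2) / L[0][0] = 1.
Step 2: L[1][1] = √(9) = 3.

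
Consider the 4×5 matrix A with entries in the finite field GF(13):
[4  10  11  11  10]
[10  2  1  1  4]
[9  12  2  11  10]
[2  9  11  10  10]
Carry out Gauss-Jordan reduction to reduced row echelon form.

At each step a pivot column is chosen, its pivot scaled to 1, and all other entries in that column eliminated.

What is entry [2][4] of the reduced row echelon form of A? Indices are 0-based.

step 1: normalize row 0 (÷4) = (1, 9, 6, 6, 9)
  row 1: subtract 10×row0 = (0, 3, 6, 6, 5)
  row 2: subtract 9×row0 = (0, 9, 0, 9, 7)
  row 3: subtract 2×row0 = (0, 4, 12, 11, 5)
step 2: normalize row 1 (÷3) = (0, 1, 2, 2, 6)
  row 0: subtract 9×row1 = (1, 0, 1, 1, 7)
  row 2: subtract 9×row1 = (0, 0, 8, 4, 5)
  row 3: subtract 4×row1 = (0, 0, 4, 3, 7)
step 3: normalize row 2 (÷8) = (0, 0, 1, 7, 12)
  row 0: subtract 1×row2 = (1, 0, 0, 7, 8)
  row 1: subtract 2×row2 = (0, 1, 0, 1, 8)
  row 3: subtract 4×row2 = (0, 0, 0, 1, 11)
step 4: normalize row 3 (÷1) = (0, 0, 0, 1, 11)
  row 0: subtract 7×row3 = (1, 0, 0, 0, 9)
  row 1: subtract 1×row3 = (0, 1, 0, 0, 10)
  row 2: subtract 7×row3 = (0, 0, 1, 0, 0)

M[2][4] = 0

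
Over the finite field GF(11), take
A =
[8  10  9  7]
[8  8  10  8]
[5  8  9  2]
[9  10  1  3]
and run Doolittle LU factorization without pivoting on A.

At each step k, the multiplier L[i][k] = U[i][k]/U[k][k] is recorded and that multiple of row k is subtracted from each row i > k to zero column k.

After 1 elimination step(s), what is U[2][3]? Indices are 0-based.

k=0: U[0][0]=8
  eliminate (1,0): mult=1, new row 1: (0, 9, 1, 1); set L[1][0]=1
  eliminate (2,0): mult=2, new row 2: (0, 10, 2, 10); set L[2][0]=2
  eliminate (3,0): mult=8, new row 3: (0, 7, 6, 2); set L[3][0]=8

U[2][3] = 10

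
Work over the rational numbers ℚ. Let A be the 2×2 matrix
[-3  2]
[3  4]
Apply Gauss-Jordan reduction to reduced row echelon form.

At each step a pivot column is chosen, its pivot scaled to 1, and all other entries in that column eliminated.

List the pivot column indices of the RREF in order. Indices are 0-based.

step 1: normalize row 0 (÷-3) = (1, -2/3)
  row 1: subtract 3×row0 = (0, 6)
step 2: normalize row 1 (÷6) = (0, 1)
  row 0: subtract -2/3×row1 = (1, 0)

pivot columns: 0, 1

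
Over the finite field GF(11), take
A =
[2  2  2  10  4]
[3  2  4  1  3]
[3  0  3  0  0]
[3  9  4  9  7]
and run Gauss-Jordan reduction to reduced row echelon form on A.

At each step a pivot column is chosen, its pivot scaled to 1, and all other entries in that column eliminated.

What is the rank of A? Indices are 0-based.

rank = 4

pivot(0,0)=2: scale R0 → (1, 1, 1, 5, 2)
  clear (1,0): R1 −= (3)R0 → (0, 10, 1, 8, 8)
  clear (2,0): R2 −= (3)R0 → (0, 8, 0, 7, 5)
  clear (3,0): R3 −= (3)R0 → (0, 6, 1, 5, 1)
pivot(1,1)=10: scale R1 → (0, 1, 10, 3, 3)
  clear (0,1): R0 −= (1)R1 → (1, 0, 2, 2, 10)
  clear (2,1): R2 −= (8)R1 → (0, 0, 8, 5, 3)
  clear (3,1): R3 −= (6)R1 → (0, 0, 7, 9, 5)
pivot(2,2)=8: scale R2 → (0, 0, 1, 2, 10)
  clear (0,2): R0 −= (2)R2 → (1, 0, 0, 9, 1)
  clear (1,2): R1 −= (10)R2 → (0, 1, 0, 5, 2)
  clear (3,2): R3 −= (7)R2 → (0, 0, 0, 6, 1)
pivot(3,3)=6: scale R3 → (0, 0, 0, 1, 2)
  clear (0,3): R0 −= (9)R3 → (1, 0, 0, 0, 5)
  clear (1,3): R1 −= (5)R3 → (0, 1, 0, 0, 3)
  clear (2,3): R2 −= (2)R3 → (0, 0, 1, 0, 6)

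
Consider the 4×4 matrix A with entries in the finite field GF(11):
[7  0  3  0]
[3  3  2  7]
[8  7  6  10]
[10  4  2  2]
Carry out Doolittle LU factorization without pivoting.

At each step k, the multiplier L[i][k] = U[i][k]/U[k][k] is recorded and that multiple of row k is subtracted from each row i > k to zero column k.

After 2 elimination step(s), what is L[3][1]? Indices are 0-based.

L[3][1] = 5

k=0: U[0][0]=7
  eliminate (1,0): mult=2, new row 1: (0, 3, 7, 7); set L[1][0]=2
  eliminate (2,0): mult=9, new row 2: (0, 7, 1, 10); set L[2][0]=9
  eliminate (3,0): mult=3, new row 3: (0, 4, 4, 2); set L[3][0]=3
k=1: U[1][1]=3
  eliminate (2,1): mult=6, new row 2: (0, 0, 3, 1); set L[2][1]=6
  eliminate (3,1): mult=5, new row 3: (0, 0, 2, 0); set L[3][1]=5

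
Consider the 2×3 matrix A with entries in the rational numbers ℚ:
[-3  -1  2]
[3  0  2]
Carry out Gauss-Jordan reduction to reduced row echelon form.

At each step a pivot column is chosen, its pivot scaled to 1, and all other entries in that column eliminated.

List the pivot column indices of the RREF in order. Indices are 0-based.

pivot columns: 0, 1

[1] R0 /= -3  ⇒  (1, 1/3, -2/3)
     R1 -= 3·R0  ⇒  (0, -1, 4)
[2] R1 /= -1  ⇒  (0, 1, -4)
     R0 -= 1/3·R1  ⇒  (1, 0, 2/3)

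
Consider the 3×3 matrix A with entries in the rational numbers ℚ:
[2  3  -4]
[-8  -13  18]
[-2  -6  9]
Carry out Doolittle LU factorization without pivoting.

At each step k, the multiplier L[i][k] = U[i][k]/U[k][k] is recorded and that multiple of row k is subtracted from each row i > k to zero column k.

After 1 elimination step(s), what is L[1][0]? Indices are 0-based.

Step 1: pivot at (0,0) is 2.
  row1 ← row1 − (-4)·row0  ⇒  L[1][0]=-4, U row1=(0, -1, 2)
  row2 ← row2 − (-1)·row0  ⇒  L[2][0]=-1, U row2=(0, -3, 5)

L[1][0] = -4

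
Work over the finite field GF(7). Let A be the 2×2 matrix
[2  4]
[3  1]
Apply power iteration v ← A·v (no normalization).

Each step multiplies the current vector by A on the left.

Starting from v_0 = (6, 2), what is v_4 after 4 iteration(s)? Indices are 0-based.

v_0 = (6, 2).
v_1 = A·v_0 = (6, 6).
v_2 = A·v_1 = (1, 3).
v_3 = A·v_2 = (0, 6).
v_4 = A·v_3 = (3, 6).

v_4 = (3, 6)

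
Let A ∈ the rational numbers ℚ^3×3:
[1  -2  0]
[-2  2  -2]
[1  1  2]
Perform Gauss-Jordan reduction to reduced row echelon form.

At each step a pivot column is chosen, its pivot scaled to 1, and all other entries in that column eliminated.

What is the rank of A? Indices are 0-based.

rank = 3

[1] R0 /= 1  ⇒  (1, -2, 0)
     R1 -= -2·R0  ⇒  (0, -2, -2)
     R2 -= 1·R0  ⇒  (0, 3, 2)
[2] R1 /= -2  ⇒  (0, 1, 1)
     R0 -= -2·R1  ⇒  (1, 0, 2)
     R2 -= 3·R1  ⇒  (0, 0, -1)
[3] R2 /= -1  ⇒  (0, 0, 1)
     R0 -= 2·R2  ⇒  (1, 0, 0)
     R1 -= 1·R2  ⇒  (0, 1, 0)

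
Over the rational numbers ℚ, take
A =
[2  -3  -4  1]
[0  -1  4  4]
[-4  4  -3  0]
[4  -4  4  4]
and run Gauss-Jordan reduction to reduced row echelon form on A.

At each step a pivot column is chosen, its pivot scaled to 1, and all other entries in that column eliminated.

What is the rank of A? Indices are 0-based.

rank = 4

[1] R0 /= 2  ⇒  (1, -3/2, -2, 1/2)
     R2 -= -4·R0  ⇒  (0, -2, -11, 2)
     R3 -= 4·R0  ⇒  (0, 2, 12, 2)
[2] R1 /= -1  ⇒  (0, 1, -4, -4)
     R0 -= -3/2·R1  ⇒  (1, 0, -8, -11/2)
     R2 -= -2·R1  ⇒  (0, 0, -19, -6)
     R3 -= 2·R1  ⇒  (0, 0, 20, 10)
[3] R2 /= -19  ⇒  (0, 0, 1, 6/19)
     R0 -= -8·R2  ⇒  (1, 0, 0, -113/38)
     R1 -= -4·R2  ⇒  (0, 1, 0, -52/19)
     R3 -= 20·R2  ⇒  (0, 0, 0, 70/19)
[4] R3 /= 70/19  ⇒  (0, 0, 0, 1)
     R0 -= -113/38·R3  ⇒  (1, 0, 0, 0)
     R1 -= -52/19·R3  ⇒  (0, 1, 0, 0)
     R2 -= 6/19·R3  ⇒  (0, 0, 1, 0)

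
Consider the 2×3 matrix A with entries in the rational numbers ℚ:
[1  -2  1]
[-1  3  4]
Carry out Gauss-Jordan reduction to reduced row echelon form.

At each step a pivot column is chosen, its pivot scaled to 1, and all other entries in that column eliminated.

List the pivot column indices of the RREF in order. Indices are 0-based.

step 1: normalize row 0 (÷1) = (1, -2, 1)
  row 1: subtract -1×row0 = (0, 1, 5)
step 2: normalize row 1 (÷1) = (0, 1, 5)
  row 0: subtract -2×row1 = (1, 0, 11)

pivot columns: 0, 1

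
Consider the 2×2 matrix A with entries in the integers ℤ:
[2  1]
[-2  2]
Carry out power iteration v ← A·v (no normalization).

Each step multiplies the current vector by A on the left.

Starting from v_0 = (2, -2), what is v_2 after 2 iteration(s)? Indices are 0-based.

v_2 = (-4, -20)

v_0 = (2, -2).
v_1 = A·v_0 = (2, -8).
v_2 = A·v_1 = (-4, -20).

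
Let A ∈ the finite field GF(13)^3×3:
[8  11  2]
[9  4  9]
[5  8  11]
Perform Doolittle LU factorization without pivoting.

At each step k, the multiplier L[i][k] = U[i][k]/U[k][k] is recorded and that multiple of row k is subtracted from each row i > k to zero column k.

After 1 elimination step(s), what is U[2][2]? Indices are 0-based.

Step 1: pivot at (0,0) is 8.
  row1 ← row1 − (6)·row0  ⇒  L[1][0]=6, U row1=(0, 3, 10)
  row2 ← row2 − (12)·row0  ⇒  L[2][0]=12, U row2=(0, 6, 0)

U[2][2] = 0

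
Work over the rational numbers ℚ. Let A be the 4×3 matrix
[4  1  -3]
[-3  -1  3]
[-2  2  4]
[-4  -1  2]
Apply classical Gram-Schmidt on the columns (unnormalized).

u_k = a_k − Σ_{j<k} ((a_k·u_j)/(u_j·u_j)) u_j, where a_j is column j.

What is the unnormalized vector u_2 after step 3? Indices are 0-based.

u_2 = (-3/38, 20/19, 2/19, -35/38)

Step 1: u_0 = a_0 = (4, -3, -2, -4).
Step 2: u_1 = a_1 − (7/45)·u_0 = (17/45, -8/15, 104/45, -17/45).
Step 3: u_2 = a_2 − (-37/45)·u_0 − (37/38)·u_1 = (-3/38, 20/19, 2/19, -35/38).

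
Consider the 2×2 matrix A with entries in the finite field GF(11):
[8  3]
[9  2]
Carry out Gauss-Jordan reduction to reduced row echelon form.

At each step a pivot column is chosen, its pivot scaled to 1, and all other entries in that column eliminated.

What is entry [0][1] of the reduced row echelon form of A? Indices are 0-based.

pivot(0,0)=8: scale R0 → (1, 10)
  clear (1,0): R1 −= (9)R0 → (0, 0)
col 1: no nonzero at/below row 1; advance.

M[0][1] = 10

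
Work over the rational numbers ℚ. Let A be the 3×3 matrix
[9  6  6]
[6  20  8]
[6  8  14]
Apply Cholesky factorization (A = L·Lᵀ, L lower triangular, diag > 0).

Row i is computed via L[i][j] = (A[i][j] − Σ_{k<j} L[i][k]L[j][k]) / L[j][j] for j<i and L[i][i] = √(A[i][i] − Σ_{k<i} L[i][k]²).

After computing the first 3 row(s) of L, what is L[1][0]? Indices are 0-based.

L[1][0] = 2

Step 1: L[0][0] = √(9) = 3.
  L[1][0] = (6) / L[0][0] = 2.
Step 2: L[1][1] = √(16) = 4.
  L[2][0] = (6) / L[0][0] = 2.
  L[2][1] = (4) / L[1][1] = 1.
Step 3: L[2][2] = √(9) = 3.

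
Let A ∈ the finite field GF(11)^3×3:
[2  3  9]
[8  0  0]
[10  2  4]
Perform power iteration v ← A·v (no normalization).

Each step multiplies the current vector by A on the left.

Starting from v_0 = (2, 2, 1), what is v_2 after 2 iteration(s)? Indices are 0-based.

v_0 = (2, 2, 1).
v_1 = A·v_0 = (8, 5, 6).
v_2 = A·v_1 = (8, 9, 4).

v_2 = (8, 9, 4)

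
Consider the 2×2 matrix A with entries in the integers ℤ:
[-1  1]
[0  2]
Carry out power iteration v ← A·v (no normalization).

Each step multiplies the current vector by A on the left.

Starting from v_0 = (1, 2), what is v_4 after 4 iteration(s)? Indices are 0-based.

v_4 = (11, 32)

v_0 = (1, 2).
v_1 = A·v_0 = (1, 4).
v_2 = A·v_1 = (3, 8).
v_3 = A·v_2 = (5, 16).
v_4 = A·v_3 = (11, 32).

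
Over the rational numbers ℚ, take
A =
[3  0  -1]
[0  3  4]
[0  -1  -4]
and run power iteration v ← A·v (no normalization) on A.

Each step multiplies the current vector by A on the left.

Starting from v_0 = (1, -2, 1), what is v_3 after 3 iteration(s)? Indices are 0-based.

v_3 = (14, -2, -26)

v_0 = (1, -2, 1).
v_1 = A·v_0 = (2, -2, -2).
v_2 = A·v_1 = (8, -14, 10).
v_3 = A·v_2 = (14, -2, -26).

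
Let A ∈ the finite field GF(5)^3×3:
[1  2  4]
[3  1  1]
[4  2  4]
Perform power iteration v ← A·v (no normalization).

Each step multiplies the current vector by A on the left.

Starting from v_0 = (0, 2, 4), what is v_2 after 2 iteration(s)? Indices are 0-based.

v_2 = (2, 1, 2)

v_0 = (0, 2, 4).
v_1 = A·v_0 = (0, 1, 0).
v_2 = A·v_1 = (2, 1, 2).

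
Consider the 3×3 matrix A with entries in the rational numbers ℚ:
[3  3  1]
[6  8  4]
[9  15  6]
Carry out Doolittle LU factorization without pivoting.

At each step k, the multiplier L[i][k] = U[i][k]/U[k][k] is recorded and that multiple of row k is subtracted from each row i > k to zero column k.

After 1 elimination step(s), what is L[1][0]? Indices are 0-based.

L[1][0] = 2

k=0: U[0][0]=3
  eliminate (1,0): mult=2, new row 1: (0, 2, 2); set L[1][0]=2
  eliminate (2,0): mult=3, new row 2: (0, 6, 3); set L[2][0]=3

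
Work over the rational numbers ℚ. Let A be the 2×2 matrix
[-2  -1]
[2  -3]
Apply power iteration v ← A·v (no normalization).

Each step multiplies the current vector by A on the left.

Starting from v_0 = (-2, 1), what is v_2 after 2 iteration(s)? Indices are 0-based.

v_2 = (1, 27)

v_0 = (-2, 1).
v_1 = A·v_0 = (3, -7).
v_2 = A·v_1 = (1, 27).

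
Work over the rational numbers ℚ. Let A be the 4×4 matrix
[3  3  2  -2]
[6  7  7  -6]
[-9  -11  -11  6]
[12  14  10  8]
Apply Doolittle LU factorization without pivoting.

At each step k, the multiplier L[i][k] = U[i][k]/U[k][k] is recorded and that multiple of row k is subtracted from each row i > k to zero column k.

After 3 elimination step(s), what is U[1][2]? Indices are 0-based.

[col 0] pivot 3
  R1 -= 2*R0 → (0, 1, 3, -2)  (L[1][0] := 2)
  R2 -= -3*R0 → (0, -2, -5, 0)  (L[2][0] := -3)
  R3 -= 4*R0 → (0, 2, 2, 16)  (L[3][0] := 4)
[col 1] pivot 1
  R2 -= -2*R1 → (0, 0, 1, -4)  (L[2][1] := -2)
  R3 -= 2*R1 → (0, 0, -4, 20)  (L[3][1] := 2)
[col 2] pivot 1
  R3 -= -4*R2 → (0, 0, 0, 4)  (L[3][2] := -4)

U[1][2] = 3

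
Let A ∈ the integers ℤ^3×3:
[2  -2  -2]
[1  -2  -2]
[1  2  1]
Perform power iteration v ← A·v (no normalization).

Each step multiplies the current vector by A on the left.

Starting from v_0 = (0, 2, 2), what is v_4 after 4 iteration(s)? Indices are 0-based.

v_4 = (52, 32, 46)

v_0 = (0, 2, 2).
v_1 = A·v_0 = (-8, -8, 6).
v_2 = A·v_1 = (-12, -4, -18).
v_3 = A·v_2 = (20, 32, -38).
v_4 = A·v_3 = (52, 32, 46).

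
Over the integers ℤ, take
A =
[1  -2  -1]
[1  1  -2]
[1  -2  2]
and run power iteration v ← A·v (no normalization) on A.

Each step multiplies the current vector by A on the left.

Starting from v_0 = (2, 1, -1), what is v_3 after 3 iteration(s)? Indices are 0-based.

v_0 = (2, 1, -1).
v_1 = A·v_0 = (1, 5, -2).
v_2 = A·v_1 = (-7, 10, -13).
v_3 = A·v_2 = (-14, 29, -53).

v_3 = (-14, 29, -53)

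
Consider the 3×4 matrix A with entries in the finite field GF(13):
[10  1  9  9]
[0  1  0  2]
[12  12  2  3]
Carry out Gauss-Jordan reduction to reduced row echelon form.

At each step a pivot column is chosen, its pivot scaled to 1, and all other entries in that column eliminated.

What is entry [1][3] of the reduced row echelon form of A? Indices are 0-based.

[1] R0 /= 10  ⇒  (1, 4, 10, 10)
     R2 -= 12·R0  ⇒  (0, 3, 12, 0)
[2] R1 /= 1  ⇒  (0, 1, 0, 2)
     R0 -= 4·R1  ⇒  (1, 0, 10, 2)
     R2 -= 3·R1  ⇒  (0, 0, 12, 7)
[3] R2 /= 12  ⇒  (0, 0, 1, 6)
     R0 -= 10·R2  ⇒  (1, 0, 0, 7)

M[1][3] = 2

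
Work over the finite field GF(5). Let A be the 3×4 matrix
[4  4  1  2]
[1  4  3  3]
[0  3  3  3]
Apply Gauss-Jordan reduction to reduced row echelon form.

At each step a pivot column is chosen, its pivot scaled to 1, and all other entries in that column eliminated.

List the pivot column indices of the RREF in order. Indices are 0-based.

pivot columns: 0, 1, 2

step 1: normalize row 0 (÷4) = (1, 1, 4, 3)
  row 1: subtract 1×row0 = (0, 3, 4, 0)
step 2: normalize row 1 (÷3) = (0, 1, 3, 0)
  row 0: subtract 1×row1 = (1, 0, 1, 3)
  row 2: subtract 3×row1 = (0, 0, 4, 3)
step 3: normalize row 2 (÷4) = (0, 0, 1, 2)
  row 0: subtract 1×row2 = (1, 0, 0, 1)
  row 1: subtract 3×row2 = (0, 1, 0, 4)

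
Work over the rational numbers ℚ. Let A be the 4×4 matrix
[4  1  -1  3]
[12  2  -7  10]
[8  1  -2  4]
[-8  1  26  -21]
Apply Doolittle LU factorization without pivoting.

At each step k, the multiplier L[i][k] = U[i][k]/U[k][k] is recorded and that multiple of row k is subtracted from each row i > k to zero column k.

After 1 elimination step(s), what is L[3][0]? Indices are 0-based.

L[3][0] = -2

k=0: U[0][0]=4
  eliminate (1,0): mult=3, new row 1: (0, -1, -4, 1); set L[1][0]=3
  eliminate (2,0): mult=2, new row 2: (0, -1, 0, -2); set L[2][0]=2
  eliminate (3,0): mult=-2, new row 3: (0, 3, 24, -15); set L[3][0]=-2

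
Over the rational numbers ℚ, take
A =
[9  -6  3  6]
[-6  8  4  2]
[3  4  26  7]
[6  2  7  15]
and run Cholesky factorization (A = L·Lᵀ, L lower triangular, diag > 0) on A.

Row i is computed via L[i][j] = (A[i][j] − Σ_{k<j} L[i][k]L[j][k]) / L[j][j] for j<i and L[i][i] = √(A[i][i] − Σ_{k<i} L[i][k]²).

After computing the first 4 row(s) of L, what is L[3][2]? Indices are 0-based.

L[3][2] = -1

Step 1: L[0][0] = √(9) = 3.
  L[1][0] = (-6) / L[0][0] = -2.
Step 2: L[1][1] = √(4) = 2.
  L[2][0] = (3) / L[0][0] = 1.
  L[2][1] = (6) / L[1][1] = 3.
Step 3: L[2][2] = √(16) = 4.
  L[3][0] = (6) / L[0][0] = 2.
  L[3][1] = (6) / L[1][1] = 3.
  L[3][2] = (-4) / L[2][2] = -1.
Step 4: L[3][3] = √(1) = 1.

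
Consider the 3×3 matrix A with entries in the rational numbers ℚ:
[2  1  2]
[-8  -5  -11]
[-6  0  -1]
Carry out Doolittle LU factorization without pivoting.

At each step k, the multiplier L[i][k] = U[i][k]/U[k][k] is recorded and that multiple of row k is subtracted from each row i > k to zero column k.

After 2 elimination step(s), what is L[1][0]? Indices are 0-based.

Step 1: pivot at (0,0) is 2.
  row1 ← row1 − (-4)·row0  ⇒  L[1][0]=-4, U row1=(0, -1, -3)
  row2 ← row2 − (-3)·row0  ⇒  L[2][0]=-3, U row2=(0, 3, 5)
Step 2: pivot at (1,1) is -1.
  row2 ← row2 − (-3)·row1  ⇒  L[2][1]=-3, U row2=(0, 0, -4)

L[1][0] = -4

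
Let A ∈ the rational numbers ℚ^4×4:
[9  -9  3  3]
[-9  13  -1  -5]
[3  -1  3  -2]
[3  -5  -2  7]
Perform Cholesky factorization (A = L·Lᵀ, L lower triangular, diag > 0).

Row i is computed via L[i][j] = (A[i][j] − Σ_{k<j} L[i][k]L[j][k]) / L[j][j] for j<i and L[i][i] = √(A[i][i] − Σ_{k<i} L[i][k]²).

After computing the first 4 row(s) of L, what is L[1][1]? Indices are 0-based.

Step 1: L[0][0] = √(9) = 3.
  L[1][0] = (-9) / L[0][0] = -3.
Step 2: L[1][1] = √(4) = 2.
  L[2][0] = (3) / L[0][0] = 1.
  L[2][1] = (2) / L[1][1] = 1.
Step 3: L[2][2] = √(1) = 1.
  L[3][0] = (3) / L[0][0] = 1.
  L[3][1] = (-2) / L[1][1] = -1.
  L[3][2] = (-2) / L[2][2] = -2.
Step 4: L[3][3] = √(1) = 1.

L[1][1] = 2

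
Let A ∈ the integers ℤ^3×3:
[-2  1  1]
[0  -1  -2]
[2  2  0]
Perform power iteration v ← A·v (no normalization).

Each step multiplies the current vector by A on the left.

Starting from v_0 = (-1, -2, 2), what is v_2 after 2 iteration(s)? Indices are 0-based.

v_0 = (-1, -2, 2).
v_1 = A·v_0 = (2, -2, -6).
v_2 = A·v_1 = (-12, 14, 0).

v_2 = (-12, 14, 0)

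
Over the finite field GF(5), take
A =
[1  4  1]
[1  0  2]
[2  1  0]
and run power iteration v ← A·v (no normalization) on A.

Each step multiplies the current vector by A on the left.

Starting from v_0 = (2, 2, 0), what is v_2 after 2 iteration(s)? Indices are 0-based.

v_2 = (4, 2, 2)

v_0 = (2, 2, 0).
v_1 = A·v_0 = (0, 2, 1).
v_2 = A·v_1 = (4, 2, 2).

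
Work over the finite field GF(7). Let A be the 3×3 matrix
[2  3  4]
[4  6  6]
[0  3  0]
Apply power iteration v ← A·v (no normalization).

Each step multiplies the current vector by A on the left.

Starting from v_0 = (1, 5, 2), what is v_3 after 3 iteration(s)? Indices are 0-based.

v_0 = (1, 5, 2).
v_1 = A·v_0 = (4, 4, 1).
v_2 = A·v_1 = (3, 4, 5).
v_3 = A·v_2 = (3, 3, 5).

v_3 = (3, 3, 5)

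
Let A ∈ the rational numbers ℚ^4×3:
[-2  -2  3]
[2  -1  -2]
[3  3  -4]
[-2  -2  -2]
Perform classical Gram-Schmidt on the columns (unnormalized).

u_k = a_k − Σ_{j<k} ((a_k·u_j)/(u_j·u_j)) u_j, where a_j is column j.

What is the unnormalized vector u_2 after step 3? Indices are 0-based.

u_2 = (23/17, 0, -26/17, -62/17)

Step 1: u_0 = a_0 = (-2, 2, 3, -2).
Step 2: u_1 = a_1 − (5/7)·u_0 = (-4/7, -17/7, 6/7, -4/7).
Step 3: u_2 = a_2 − (-6/7)·u_0 − (2/17)·u_1 = (23/17, 0, -26/17, -62/17).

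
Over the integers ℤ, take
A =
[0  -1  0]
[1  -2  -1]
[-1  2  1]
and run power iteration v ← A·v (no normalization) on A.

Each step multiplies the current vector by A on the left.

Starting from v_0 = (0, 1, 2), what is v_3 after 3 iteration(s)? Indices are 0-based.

v_0 = (0, 1, 2).
v_1 = A·v_0 = (-1, -4, 4).
v_2 = A·v_1 = (4, 3, -3).
v_3 = A·v_2 = (-3, 1, -1).

v_3 = (-3, 1, -1)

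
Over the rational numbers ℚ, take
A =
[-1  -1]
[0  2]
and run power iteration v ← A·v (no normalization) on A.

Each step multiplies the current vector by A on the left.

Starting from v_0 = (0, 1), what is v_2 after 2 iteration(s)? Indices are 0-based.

v_0 = (0, 1).
v_1 = A·v_0 = (-1, 2).
v_2 = A·v_1 = (-1, 4).

v_2 = (-1, 4)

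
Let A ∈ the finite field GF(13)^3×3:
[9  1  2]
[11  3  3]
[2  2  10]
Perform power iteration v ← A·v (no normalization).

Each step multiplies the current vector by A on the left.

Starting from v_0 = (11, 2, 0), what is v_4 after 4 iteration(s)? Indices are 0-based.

v_0 = (11, 2, 0).
v_1 = A·v_0 = (10, 10, 0).
v_2 = A·v_1 = (9, 10, 1).
v_3 = A·v_2 = (2, 2, 9).
v_4 = A·v_3 = (12, 3, 7).

v_4 = (12, 3, 7)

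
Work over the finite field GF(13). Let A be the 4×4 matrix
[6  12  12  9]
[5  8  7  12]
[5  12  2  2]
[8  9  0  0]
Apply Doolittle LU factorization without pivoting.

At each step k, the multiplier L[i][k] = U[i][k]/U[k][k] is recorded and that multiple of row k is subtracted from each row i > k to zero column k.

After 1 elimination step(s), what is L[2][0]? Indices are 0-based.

k=0: U[0][0]=6
  eliminate (1,0): mult=3, new row 1: (0, 11, 10, 11); set L[1][0]=3
  eliminate (2,0): mult=3, new row 2: (0, 2, 5, 1); set L[2][0]=3
  eliminate (3,0): mult=10, new row 3: (0, 6, 10, 1); set L[3][0]=10

L[2][0] = 3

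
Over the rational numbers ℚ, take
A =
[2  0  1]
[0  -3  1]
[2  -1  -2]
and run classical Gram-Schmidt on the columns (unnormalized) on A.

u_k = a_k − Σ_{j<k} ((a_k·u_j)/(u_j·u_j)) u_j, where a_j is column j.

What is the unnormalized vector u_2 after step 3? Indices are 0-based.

Step 1: u_0 = a_0 = (2, 0, 2).
Step 2: u_1 = a_1 − (-1/4)·u_0 = (1/2, -3, -1/2).
Step 3: u_2 = a_2 − (-1/4)·u_0 − (-3/19)·u_1 = (30/19, 10/19, -30/19).

u_2 = (30/19, 10/19, -30/19)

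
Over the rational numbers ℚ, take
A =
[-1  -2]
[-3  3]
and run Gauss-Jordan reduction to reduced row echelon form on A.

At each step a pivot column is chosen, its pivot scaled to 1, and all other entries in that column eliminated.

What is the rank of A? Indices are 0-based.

rank = 2

pivot(0,0)=-1: scale R0 → (1, 2)
  clear (1,0): R1 −= (-3)R0 → (0, 9)
pivot(1,1)=9: scale R1 → (0, 1)
  clear (0,1): R0 −= (2)R1 → (1, 0)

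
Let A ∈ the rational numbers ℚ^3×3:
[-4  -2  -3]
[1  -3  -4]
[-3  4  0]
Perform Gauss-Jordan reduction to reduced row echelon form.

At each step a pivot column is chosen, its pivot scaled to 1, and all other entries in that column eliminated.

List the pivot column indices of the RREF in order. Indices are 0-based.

pivot(0,0)=-4: scale R0 → (1, 1/2, 3/4)
  clear (1,0): R1 −= (1)R0 → (0, -7/2, -19/4)
  clear (2,0): R2 −= (-3)R0 → (0, 11/2, 9/4)
pivot(1,1)=-7/2: scale R1 → (0, 1, 19/14)
  clear (0,1): R0 −= (1/2)R1 → (1, 0, 1/14)
  clear (2,1): R2 −= (11/2)R1 → (0, 0, -73/14)
pivot(2,2)=-73/14: scale R2 → (0, 0, 1)
  clear (0,2): R0 −= (1/14)R2 → (1, 0, 0)
  clear (1,2): R1 −= (19/14)R2 → (0, 1, 0)

pivot columns: 0, 1, 2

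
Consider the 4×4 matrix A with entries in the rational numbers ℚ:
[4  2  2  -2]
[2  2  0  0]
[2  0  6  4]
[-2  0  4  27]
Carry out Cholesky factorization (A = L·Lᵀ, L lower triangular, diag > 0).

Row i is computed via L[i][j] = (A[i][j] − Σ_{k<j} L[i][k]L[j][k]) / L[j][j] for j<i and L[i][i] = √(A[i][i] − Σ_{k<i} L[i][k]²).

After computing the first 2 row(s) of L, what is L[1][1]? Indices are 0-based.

Step 1: L[0][0] = √(4) = 2.
  L[1][0] = (2) / L[0][0] = 1.
Step 2: L[1][1] = √(1) = 1.

L[1][1] = 1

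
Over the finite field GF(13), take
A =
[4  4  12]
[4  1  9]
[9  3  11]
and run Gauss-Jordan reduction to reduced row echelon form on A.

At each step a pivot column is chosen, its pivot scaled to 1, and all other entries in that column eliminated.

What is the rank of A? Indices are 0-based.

step 1: normalize row 0 (÷4) = (1, 1, 3)
  row 1: subtract 4×row0 = (0, 10, 10)
  row 2: subtract 9×row0 = (0, 7, 10)
step 2: normalize row 1 (÷10) = (0, 1, 1)
  row 0: subtract 1×row1 = (1, 0, 2)
  row 2: subtract 7×row1 = (0, 0, 3)
step 3: normalize row 2 (÷3) = (0, 0, 1)
  row 0: subtract 2×row2 = (1, 0, 0)
  row 1: subtract 1×row2 = (0, 1, 0)

rank = 3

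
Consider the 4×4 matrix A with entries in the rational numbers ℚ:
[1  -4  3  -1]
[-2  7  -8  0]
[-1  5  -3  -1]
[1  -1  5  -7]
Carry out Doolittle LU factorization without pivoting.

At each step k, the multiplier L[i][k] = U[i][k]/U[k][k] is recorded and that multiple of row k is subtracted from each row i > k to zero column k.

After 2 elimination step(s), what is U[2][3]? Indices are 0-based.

U[2][3] = -4

Step 1: pivot at (0,0) is 1.
  row1 ← row1 − (-2)·row0  ⇒  L[1][0]=-2, U row1=(0, -1, -2, -2)
  row2 ← row2 − (-1)·row0  ⇒  L[2][0]=-1, U row2=(0, 1, 0, -2)
  row3 ← row3 − (1)·row0  ⇒  L[3][0]=1, U row3=(0, 3, 2, -6)
Step 2: pivot at (1,1) is -1.
  row2 ← row2 − (-1)·row1  ⇒  L[2][1]=-1, U row2=(0, 0, -2, -4)
  row3 ← row3 − (-3)·row1  ⇒  L[3][1]=-3, U row3=(0, 0, -4, -12)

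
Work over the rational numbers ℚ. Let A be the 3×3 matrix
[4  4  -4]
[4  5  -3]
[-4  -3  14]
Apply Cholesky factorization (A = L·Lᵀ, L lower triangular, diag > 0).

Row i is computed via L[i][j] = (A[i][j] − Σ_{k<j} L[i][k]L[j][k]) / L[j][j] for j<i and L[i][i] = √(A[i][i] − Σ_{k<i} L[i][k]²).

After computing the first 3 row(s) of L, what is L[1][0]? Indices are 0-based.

Step 1: L[0][0] = √(4) = 2.
  L[1][0] = (4) / L[0][0] = 2.
Step 2: L[1][1] = √(1) = 1.
  L[2][0] = (-4) / L[0][0] = -2.
  L[2][1] = (1) / L[1][1] = 1.
Step 3: L[2][2] = √(9) = 3.

L[1][0] = 2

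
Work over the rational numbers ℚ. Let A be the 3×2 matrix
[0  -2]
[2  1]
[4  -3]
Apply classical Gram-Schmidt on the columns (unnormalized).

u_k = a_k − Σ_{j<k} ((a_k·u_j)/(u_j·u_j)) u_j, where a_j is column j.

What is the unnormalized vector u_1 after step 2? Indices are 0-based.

Step 1: u_0 = a_0 = (0, 2, 4).
Step 2: u_1 = a_1 − (-1/2)·u_0 = (-2, 2, -1).

u_1 = (-2, 2, -1)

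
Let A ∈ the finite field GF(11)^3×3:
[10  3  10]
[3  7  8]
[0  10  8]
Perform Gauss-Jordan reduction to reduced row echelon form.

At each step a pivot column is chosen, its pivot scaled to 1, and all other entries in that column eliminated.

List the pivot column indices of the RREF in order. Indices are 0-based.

pivot(0,0)=10: scale R0 → (1, 8, 1)
  clear (1,0): R1 −= (3)R0 → (0, 5, 5)
pivot(1,1)=5: scale R1 → (0, 1, 1)
  clear (0,1): R0 −= (8)R1 → (1, 0, 4)
  clear (2,1): R2 −= (10)R1 → (0, 0, 9)
pivot(2,2)=9: scale R2 → (0, 0, 1)
  clear (0,2): R0 −= (4)R2 → (1, 0, 0)
  clear (1,2): R1 −= (1)R2 → (0, 1, 0)

pivot columns: 0, 1, 2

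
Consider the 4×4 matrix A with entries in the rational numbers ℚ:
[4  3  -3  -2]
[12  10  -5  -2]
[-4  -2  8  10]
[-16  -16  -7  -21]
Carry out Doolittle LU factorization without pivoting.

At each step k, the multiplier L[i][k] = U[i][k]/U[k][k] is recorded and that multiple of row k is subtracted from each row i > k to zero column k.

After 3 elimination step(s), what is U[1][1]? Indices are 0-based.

U[1][1] = 1

Step 1: pivot at (0,0) is 4.
  row1 ← row1 − (3)·row0  ⇒  L[1][0]=3, U row1=(0, 1, 4, 4)
  row2 ← row2 − (-1)·row0  ⇒  L[2][0]=-1, U row2=(0, 1, 5, 8)
  row3 ← row3 − (-4)·row0  ⇒  L[3][0]=-4, U row3=(0, -4, -19, -29)
Step 2: pivot at (1,1) is 1.
  row2 ← row2 − (1)·row1  ⇒  L[2][1]=1, U row2=(0, 0, 1, 4)
  row3 ← row3 − (-4)·row1  ⇒  L[3][1]=-4, U row3=(0, 0, -3, -13)
Step 3: pivot at (2,2) is 1.
  row3 ← row3 − (-3)·row2  ⇒  L[3][2]=-3, U row3=(0, 0, 0, -1)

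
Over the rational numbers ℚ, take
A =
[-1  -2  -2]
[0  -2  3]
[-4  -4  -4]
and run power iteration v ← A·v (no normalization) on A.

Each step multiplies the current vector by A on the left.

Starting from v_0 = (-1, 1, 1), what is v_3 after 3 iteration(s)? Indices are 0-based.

v_3 = (-29, 100, -76)

v_0 = (-1, 1, 1).
v_1 = A·v_0 = (-3, 1, -4).
v_2 = A·v_1 = (9, -14, 24).
v_3 = A·v_2 = (-29, 100, -76).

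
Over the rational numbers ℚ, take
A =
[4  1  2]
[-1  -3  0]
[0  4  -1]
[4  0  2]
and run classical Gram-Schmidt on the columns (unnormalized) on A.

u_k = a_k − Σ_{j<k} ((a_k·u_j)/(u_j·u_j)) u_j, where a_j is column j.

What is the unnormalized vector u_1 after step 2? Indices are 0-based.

Step 1: u_0 = a_0 = (4, -1, 0, 4).
Step 2: u_1 = a_1 − (7/33)·u_0 = (5/33, -92/33, 4, -28/33).

u_1 = (5/33, -92/33, 4, -28/33)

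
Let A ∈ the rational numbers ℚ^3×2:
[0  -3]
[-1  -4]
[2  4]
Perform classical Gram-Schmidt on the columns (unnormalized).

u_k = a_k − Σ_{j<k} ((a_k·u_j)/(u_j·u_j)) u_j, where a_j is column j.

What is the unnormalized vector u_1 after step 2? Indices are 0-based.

Step 1: u_0 = a_0 = (0, -1, 2).
Step 2: u_1 = a_1 − (12/5)·u_0 = (-3, -8/5, -4/5).

u_1 = (-3, -8/5, -4/5)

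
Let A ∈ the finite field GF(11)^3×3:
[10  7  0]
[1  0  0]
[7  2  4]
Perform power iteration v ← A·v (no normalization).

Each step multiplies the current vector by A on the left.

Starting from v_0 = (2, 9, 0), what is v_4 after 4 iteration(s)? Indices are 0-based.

v_4 = (0, 1, 10)

v_0 = (2, 9, 0).
v_1 = A·v_0 = (6, 2, 10).
v_2 = A·v_1 = (8, 6, 9).
v_3 = A·v_2 = (1, 8, 5).
v_4 = A·v_3 = (0, 1, 10).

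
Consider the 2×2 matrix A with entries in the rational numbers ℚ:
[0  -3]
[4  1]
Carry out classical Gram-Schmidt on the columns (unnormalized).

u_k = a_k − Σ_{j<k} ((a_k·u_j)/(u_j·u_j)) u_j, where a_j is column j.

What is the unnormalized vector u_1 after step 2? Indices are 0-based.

u_1 = (-3, 0)

Step 1: u_0 = a_0 = (0, 4).
Step 2: u_1 = a_1 − (1/4)·u_0 = (-3, 0).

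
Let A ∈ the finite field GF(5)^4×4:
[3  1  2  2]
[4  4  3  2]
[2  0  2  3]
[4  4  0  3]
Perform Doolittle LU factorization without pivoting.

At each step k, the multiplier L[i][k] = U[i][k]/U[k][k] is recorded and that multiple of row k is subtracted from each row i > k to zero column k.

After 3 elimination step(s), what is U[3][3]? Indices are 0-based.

U[3][3] = 2

Step 1: pivot at (0,0) is 3.
  row1 ← row1 − (3)·row0  ⇒  L[1][0]=3, U row1=(0, 1, 2, 1)
  row2 ← row2 − (4)·row0  ⇒  L[2][0]=4, U row2=(0, 1, 4, 0)
  row3 ← row3 − (3)·row0  ⇒  L[3][0]=3, U row3=(0, 1, 4, 2)
Step 2: pivot at (1,1) is 1.
  row2 ← row2 − (1)·row1  ⇒  L[2][1]=1, U row2=(0, 0, 2, 4)
  row3 ← row3 − (1)·row1  ⇒  L[3][1]=1, U row3=(0, 0, 2, 1)
Step 3: pivot at (2,2) is 2.
  row3 ← row3 − (1)·row2  ⇒  L[3][2]=1, U row3=(0, 0, 0, 2)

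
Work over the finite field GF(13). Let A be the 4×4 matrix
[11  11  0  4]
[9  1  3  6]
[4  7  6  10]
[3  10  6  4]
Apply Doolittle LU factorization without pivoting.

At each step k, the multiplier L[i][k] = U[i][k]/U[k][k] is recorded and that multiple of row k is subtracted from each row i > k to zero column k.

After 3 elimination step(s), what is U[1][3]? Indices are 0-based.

U[1][3] = 11

Step 1: pivot at (0,0) is 11.
  row1 ← row1 − (2)·row0  ⇒  L[1][0]=2, U row1=(0, 5, 3, 11)
  row2 ← row2 − (11)·row0  ⇒  L[2][0]=11, U row2=(0, 3, 6, 5)
  row3 ← row3 − (5)·row0  ⇒  L[3][0]=5, U row3=(0, 7, 6, 10)
Step 2: pivot at (1,1) is 5.
  row2 ← row2 − (11)·row1  ⇒  L[2][1]=11, U row2=(0, 0, 12, 1)
  row3 ← row3 − (4)·row1  ⇒  L[3][1]=4, U row3=(0, 0, 7, 5)
Step 3: pivot at (2,2) is 12.
  row3 ← row3 − (6)·row2  ⇒  L[3][2]=6, U row3=(0, 0, 0, 12)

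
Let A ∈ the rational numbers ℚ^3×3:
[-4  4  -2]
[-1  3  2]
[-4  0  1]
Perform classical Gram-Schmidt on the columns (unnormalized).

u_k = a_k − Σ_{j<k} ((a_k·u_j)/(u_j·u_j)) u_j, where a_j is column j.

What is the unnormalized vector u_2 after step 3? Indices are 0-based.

Step 1: u_0 = a_0 = (-4, -1, -4).
Step 2: u_1 = a_1 − (-19/33)·u_0 = (56/33, 80/33, -76/33).
Step 3: u_2 = a_2 − (2/33)·u_0 − (-7/116)·u_1 = (-48/29, 64/29, 32/29).

u_2 = (-48/29, 64/29, 32/29)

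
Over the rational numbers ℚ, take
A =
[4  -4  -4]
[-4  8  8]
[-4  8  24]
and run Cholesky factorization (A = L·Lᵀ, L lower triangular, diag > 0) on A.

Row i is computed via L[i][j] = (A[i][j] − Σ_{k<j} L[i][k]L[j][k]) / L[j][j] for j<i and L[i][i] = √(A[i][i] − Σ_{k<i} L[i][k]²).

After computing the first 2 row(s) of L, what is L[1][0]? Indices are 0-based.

L[1][0] = -2

Step 1: L[0][0] = √(4) = 2.
  L[1][0] = (-4) / L[0][0] = -2.
Step 2: L[1][1] = √(4) = 2.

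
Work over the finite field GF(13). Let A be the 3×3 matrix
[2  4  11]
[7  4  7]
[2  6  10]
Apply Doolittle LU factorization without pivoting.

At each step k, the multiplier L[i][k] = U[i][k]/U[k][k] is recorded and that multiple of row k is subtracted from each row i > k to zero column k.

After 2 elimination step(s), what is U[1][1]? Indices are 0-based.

Step 1: pivot at (0,0) is 2.
  row1 ← row1 − (10)·row0  ⇒  L[1][0]=10, U row1=(0, 3, 1)
  row2 ← row2 − (1)·row0  ⇒  L[2][0]=1, U row2=(0, 2, 12)
Step 2: pivot at (1,1) is 3.
  row2 ← row2 − (5)·row1  ⇒  L[2][1]=5, U row2=(0, 0, 7)

U[1][1] = 3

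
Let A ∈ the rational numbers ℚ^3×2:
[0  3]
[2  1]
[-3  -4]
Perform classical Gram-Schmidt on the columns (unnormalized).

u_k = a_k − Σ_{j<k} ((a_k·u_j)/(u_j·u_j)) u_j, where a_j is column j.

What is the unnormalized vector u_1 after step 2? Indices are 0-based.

Step 1: u_0 = a_0 = (0, 2, -3).
Step 2: u_1 = a_1 − (14/13)·u_0 = (3, -15/13, -10/13).

u_1 = (3, -15/13, -10/13)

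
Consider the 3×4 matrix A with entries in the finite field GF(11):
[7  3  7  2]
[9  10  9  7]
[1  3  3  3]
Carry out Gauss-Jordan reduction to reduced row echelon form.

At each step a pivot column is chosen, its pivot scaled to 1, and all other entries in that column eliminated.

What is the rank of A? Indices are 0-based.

pivot(0,0)=7: scale R0 → (1, 2, 1, 5)
  clear (1,0): R1 −= (9)R0 → (0, 3, 0, 6)
  clear (2,0): R2 −= (1)R0 → (0, 1, 2, 9)
pivot(1,1)=3: scale R1 → (0, 1, 0, 2)
  clear (0,1): R0 −= (2)R1 → (1, 0, 1, 1)
  clear (2,1): R2 −= (1)R1 → (0, 0, 2, 7)
pivot(2,2)=2: scale R2 → (0, 0, 1, 9)
  clear (0,2): R0 −= (1)R2 → (1, 0, 0, 3)

rank = 3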